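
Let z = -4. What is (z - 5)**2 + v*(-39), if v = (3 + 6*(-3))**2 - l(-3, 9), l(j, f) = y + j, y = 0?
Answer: -8811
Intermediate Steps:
l(j, f) = j (l(j, f) = 0 + j = j)
v = 228 (v = (3 + 6*(-3))**2 - 1*(-3) = (3 - 18)**2 + 3 = (-15)**2 + 3 = 225 + 3 = 228)
(z - 5)**2 + v*(-39) = (-4 - 5)**2 + 228*(-39) = (-9)**2 - 8892 = 81 - 8892 = -8811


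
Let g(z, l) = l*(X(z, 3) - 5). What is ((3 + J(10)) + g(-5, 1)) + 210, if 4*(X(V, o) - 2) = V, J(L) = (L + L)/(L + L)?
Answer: 839/4 ≈ 209.75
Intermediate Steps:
J(L) = 1 (J(L) = (2*L)/((2*L)) = (2*L)*(1/(2*L)) = 1)
X(V, o) = 2 + V/4
g(z, l) = l*(-3 + z/4) (g(z, l) = l*((2 + z/4) - 5) = l*(-3 + z/4))
((3 + J(10)) + g(-5, 1)) + 210 = ((3 + 1) + (1/4)*1*(-12 - 5)) + 210 = (4 + (1/4)*1*(-17)) + 210 = (4 - 17/4) + 210 = -1/4 + 210 = 839/4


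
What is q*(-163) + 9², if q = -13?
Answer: 2200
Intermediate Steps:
q*(-163) + 9² = -13*(-163) + 9² = 2119 + 81 = 2200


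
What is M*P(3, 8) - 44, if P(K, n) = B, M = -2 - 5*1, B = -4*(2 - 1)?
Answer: -16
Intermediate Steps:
B = -4 (B = -4*1 = -4)
M = -7 (M = -2 - 5 = -7)
P(K, n) = -4
M*P(3, 8) - 44 = -7*(-4) - 44 = 28 - 44 = -16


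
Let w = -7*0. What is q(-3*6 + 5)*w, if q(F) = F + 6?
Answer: 0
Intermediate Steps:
w = 0
q(F) = 6 + F
q(-3*6 + 5)*w = (6 + (-3*6 + 5))*0 = (6 + (-18 + 5))*0 = (6 - 13)*0 = -7*0 = 0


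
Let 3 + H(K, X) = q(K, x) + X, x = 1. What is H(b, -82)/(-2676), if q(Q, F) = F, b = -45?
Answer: 7/223 ≈ 0.031390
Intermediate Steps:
H(K, X) = -2 + X (H(K, X) = -3 + (1 + X) = -2 + X)
H(b, -82)/(-2676) = (-2 - 82)/(-2676) = -84*(-1/2676) = 7/223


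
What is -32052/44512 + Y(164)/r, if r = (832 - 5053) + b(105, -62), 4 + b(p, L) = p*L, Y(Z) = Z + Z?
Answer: -89669539/119459080 ≈ -0.75063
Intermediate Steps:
Y(Z) = 2*Z
b(p, L) = -4 + L*p (b(p, L) = -4 + p*L = -4 + L*p)
r = -10735 (r = (832 - 5053) + (-4 - 62*105) = -4221 + (-4 - 6510) = -4221 - 6514 = -10735)
-32052/44512 + Y(164)/r = -32052/44512 + (2*164)/(-10735) = -32052*1/44512 + 328*(-1/10735) = -8013/11128 - 328/10735 = -89669539/119459080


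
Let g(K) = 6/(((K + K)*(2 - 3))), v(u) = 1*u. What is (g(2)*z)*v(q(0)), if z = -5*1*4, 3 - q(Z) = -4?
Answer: 210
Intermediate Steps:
q(Z) = 7 (q(Z) = 3 - 1*(-4) = 3 + 4 = 7)
v(u) = u
g(K) = -3/K (g(K) = 6/(((2*K)*(-1))) = 6/((-2*K)) = 6*(-1/(2*K)) = -3/K)
z = -20 (z = -5*4 = -20)
(g(2)*z)*v(q(0)) = (-3/2*(-20))*7 = (-3*½*(-20))*7 = -3/2*(-20)*7 = 30*7 = 210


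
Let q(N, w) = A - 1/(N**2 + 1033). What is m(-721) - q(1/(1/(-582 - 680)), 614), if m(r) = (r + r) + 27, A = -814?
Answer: -957799876/1593677 ≈ -601.00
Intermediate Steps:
q(N, w) = -814 - 1/(1033 + N**2) (q(N, w) = -814 - 1/(N**2 + 1033) = -814 - 1/(1033 + N**2))
m(r) = 27 + 2*r (m(r) = 2*r + 27 = 27 + 2*r)
m(-721) - q(1/(1/(-582 - 680)), 614) = (27 + 2*(-721)) - (-840863 - 814*(-582 - 680)**2)/(1033 + (1/(1/(-582 - 680)))**2) = (27 - 1442) - (-840863 - 814*(1/(1/(-1262)))**2)/(1033 + (1/(1/(-1262)))**2) = -1415 - (-840863 - 814*(1/(-1/1262))**2)/(1033 + (1/(-1/1262))**2) = -1415 - (-840863 - 814*(-1262)**2)/(1033 + (-1262)**2) = -1415 - (-840863 - 814*1592644)/(1033 + 1592644) = -1415 - (-840863 - 1296412216)/1593677 = -1415 - (-1297253079)/1593677 = -1415 - 1*(-1297253079/1593677) = -1415 + 1297253079/1593677 = -957799876/1593677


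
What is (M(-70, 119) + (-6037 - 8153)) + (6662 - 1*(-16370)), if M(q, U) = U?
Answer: 8961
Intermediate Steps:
(M(-70, 119) + (-6037 - 8153)) + (6662 - 1*(-16370)) = (119 + (-6037 - 8153)) + (6662 - 1*(-16370)) = (119 - 14190) + (6662 + 16370) = -14071 + 23032 = 8961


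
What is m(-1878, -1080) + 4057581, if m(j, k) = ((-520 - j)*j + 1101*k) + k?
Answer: 317097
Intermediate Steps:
m(j, k) = 1102*k + j*(-520 - j) (m(j, k) = (j*(-520 - j) + 1101*k) + k = (1101*k + j*(-520 - j)) + k = 1102*k + j*(-520 - j))
m(-1878, -1080) + 4057581 = (-1*(-1878)**2 - 520*(-1878) + 1102*(-1080)) + 4057581 = (-1*3526884 + 976560 - 1190160) + 4057581 = (-3526884 + 976560 - 1190160) + 4057581 = -3740484 + 4057581 = 317097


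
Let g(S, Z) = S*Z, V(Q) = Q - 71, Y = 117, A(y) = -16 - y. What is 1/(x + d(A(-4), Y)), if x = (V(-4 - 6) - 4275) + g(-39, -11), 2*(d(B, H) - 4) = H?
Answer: -2/7729 ≈ -0.00025877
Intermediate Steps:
V(Q) = -71 + Q
d(B, H) = 4 + H/2
x = -3927 (x = ((-71 + (-4 - 6)) - 4275) - 39*(-11) = ((-71 - 10) - 4275) + 429 = (-81 - 4275) + 429 = -4356 + 429 = -3927)
1/(x + d(A(-4), Y)) = 1/(-3927 + (4 + (½)*117)) = 1/(-3927 + (4 + 117/2)) = 1/(-3927 + 125/2) = 1/(-7729/2) = -2/7729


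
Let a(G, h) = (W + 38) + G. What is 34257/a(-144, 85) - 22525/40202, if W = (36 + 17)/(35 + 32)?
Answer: -4864798577/14914942 ≈ -326.17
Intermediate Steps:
W = 53/67 ≈ 0.79105
a(G, h) = 2599/67 + G (a(G, h) = (53/67 + 38) + G = 2599/67 + G)
34257/a(-144, 85) - 22525/40202 = 34257/(2599/67 - 144) - 22525/40202 = 34257/(-7049/67) - 22525*1/40202 = 34257*(-67/7049) - 22525/40202 = -120801/371 - 22525/40202 = -4864798577/14914942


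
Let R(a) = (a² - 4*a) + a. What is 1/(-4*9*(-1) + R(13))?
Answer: 1/166 ≈ 0.0060241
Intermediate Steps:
R(a) = a² - 3*a
1/(-4*9*(-1) + R(13)) = 1/(-4*9*(-1) + 13*(-3 + 13)) = 1/(-36*(-1) + 13*10) = 1/(36 + 130) = 1/166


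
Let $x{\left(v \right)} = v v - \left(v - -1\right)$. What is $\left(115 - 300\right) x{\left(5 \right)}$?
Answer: $-3515$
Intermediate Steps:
$x{\left(v \right)} = -1 + v^{2} - v$ ($x{\left(v \right)} = v^{2} - \left(v + 1\right) = v^{2} - \left(1 + v\right) = -1 + v^{2} - v$)
$\left(115 - 300\right) x{\left(5 \right)} = \left(115 - 300\right) \left(-1 + 5^{2} - 5\right) = - 185 \left(-1 + 25 - 5\right) = \left(-185\right) 19 = -3515$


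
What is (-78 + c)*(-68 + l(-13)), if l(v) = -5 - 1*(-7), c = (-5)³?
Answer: 13398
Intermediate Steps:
c = -125
l(v) = 2 (l(v) = -5 + 7 = 2)
(-78 + c)*(-68 + l(-13)) = (-78 - 125)*(-68 + 2) = -203*(-66) = 13398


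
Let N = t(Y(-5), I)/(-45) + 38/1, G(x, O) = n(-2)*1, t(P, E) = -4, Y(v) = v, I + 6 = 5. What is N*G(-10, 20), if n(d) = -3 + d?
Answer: -1714/9 ≈ -190.44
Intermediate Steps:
I = -1 (I = -6 + 5 = -1)
G(x, O) = -5 (G(x, O) = (-3 - 2)*1 = -5*1 = -5)
N = 1714/45 (N = -4/(-45) + 38/1 = -4*(-1/45) + 38*1 = 4/45 + 38 = 1714/45 ≈ 38.089)
N*G(-10, 20) = (1714/45)*(-5) = -1714/9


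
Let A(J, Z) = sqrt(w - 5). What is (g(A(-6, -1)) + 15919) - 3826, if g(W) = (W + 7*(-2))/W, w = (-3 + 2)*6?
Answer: 12094 + 14*I*sqrt(11)/11 ≈ 12094.0 + 4.2212*I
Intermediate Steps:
w = -6 (w = -1*6 = -6)
A(J, Z) = I*sqrt(11) (A(J, Z) = sqrt(-6 - 5) = sqrt(-11) = I*sqrt(11))
g(W) = (-14 + W)/W (g(W) = (W - 14)/W = (-14 + W)/W)
(g(A(-6, -1)) + 15919) - 3826 = ((-14 + I*sqrt(11))/((I*sqrt(11))) + 15919) - 3826 = ((-I*sqrt(11)/11)*(-14 + I*sqrt(11)) + 15919) - 3826 = (-I*sqrt(11)*(-14 + I*sqrt(11))/11 + 15919) - 3826 = (15919 - I*sqrt(11)*(-14 + I*sqrt(11))/11) - 3826 = 12093 - I*sqrt(11)*(-14 + I*sqrt(11))/11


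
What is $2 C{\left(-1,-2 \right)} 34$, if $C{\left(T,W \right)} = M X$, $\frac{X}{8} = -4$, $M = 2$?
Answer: $-4352$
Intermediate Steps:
$X = -32$ ($X = 8 \left(-4\right) = -32$)
$C{\left(T,W \right)} = -64$ ($C{\left(T,W \right)} = 2 \left(-32\right) = -64$)
$2 C{\left(-1,-2 \right)} 34 = 2 \left(-64\right) 34 = \left(-128\right) 34 = -4352$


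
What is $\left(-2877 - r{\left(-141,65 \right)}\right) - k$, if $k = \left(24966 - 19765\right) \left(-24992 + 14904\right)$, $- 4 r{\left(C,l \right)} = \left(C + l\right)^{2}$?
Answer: $52466255$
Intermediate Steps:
$r{\left(C,l \right)} = - \frac{\left(C + l\right)^{2}}{4}$
$k = -52467688$ ($k = 5201 \left(-10088\right) = -52467688$)
$\left(-2877 - r{\left(-141,65 \right)}\right) - k = \left(-2877 - - \frac{\left(-141 + 65\right)^{2}}{4}\right) - -52467688 = \left(-2877 - - \frac{\left(-76\right)^{2}}{4}\right) + 52467688 = \left(-2877 - \left(- \frac{1}{4}\right) 5776\right) + 52467688 = \left(-2877 - -1444\right) + 52467688 = \left(-2877 + 1444\right) + 52467688 = -1433 + 52467688 = 52466255$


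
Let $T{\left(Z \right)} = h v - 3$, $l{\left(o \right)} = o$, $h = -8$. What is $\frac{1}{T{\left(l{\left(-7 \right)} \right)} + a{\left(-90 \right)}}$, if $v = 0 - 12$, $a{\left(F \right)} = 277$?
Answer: $\frac{1}{370} \approx 0.0027027$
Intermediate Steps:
$v = -12$ ($v = 0 - 12 = -12$)
$T{\left(Z \right)} = 93$ ($T{\left(Z \right)} = \left(-8\right) \left(-12\right) - 3 = 96 - 3 = 93$)
$\frac{1}{T{\left(l{\left(-7 \right)} \right)} + a{\left(-90 \right)}} = \frac{1}{93 + 277} = \frac{1}{370}$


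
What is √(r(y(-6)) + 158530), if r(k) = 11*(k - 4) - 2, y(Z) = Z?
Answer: 3*√17602 ≈ 398.02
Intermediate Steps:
r(k) = -46 + 11*k (r(k) = 11*(-4 + k) - 2 = (-44 + 11*k) - 2 = -46 + 11*k)
√(r(y(-6)) + 158530) = √((-46 + 11*(-6)) + 158530) = √((-46 - 66) + 158530) = √(-112 + 158530) = √158418 = 3*√17602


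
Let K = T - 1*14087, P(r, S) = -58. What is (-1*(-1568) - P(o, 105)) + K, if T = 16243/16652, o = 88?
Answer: -207484329/16652 ≈ -12460.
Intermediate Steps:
T = 16243/16652 (T = 16243*(1/16652) = 16243/16652 ≈ 0.97544)
K = -234560481/16652 (K = 16243/16652 - 1*14087 = 16243/16652 - 14087 = -234560481/16652 ≈ -14086.)
(-1*(-1568) - P(o, 105)) + K = (-1*(-1568) - 1*(-58)) - 234560481/16652 = (1568 + 58) - 234560481/16652 = 1626 - 234560481/16652 = -207484329/16652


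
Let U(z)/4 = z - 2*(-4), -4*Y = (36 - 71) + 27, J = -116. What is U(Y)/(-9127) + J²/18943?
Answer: 122055192/172892761 ≈ 0.70596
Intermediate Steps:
Y = 2 (Y = -((36 - 71) + 27)/4 = -(-35 + 27)/4 = -¼*(-8) = 2)
U(z) = 32 + 4*z (U(z) = 4*(z - 2*(-4)) = 4*(z + 8) = 4*(8 + z) = 32 + 4*z)
U(Y)/(-9127) + J²/18943 = (32 + 4*2)/(-9127) + (-116)²/18943 = (32 + 8)*(-1/9127) + 13456*(1/18943) = 40*(-1/9127) + 13456/18943 = -40/9127 + 13456/18943 = 122055192/172892761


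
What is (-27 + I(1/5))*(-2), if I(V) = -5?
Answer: 64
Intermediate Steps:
(-27 + I(1/5))*(-2) = (-27 - 5)*(-2) = -32*(-2) = 64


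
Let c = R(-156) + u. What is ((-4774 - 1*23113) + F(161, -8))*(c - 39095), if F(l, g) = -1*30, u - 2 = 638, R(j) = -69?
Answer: 1075474508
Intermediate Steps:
u = 640 (u = 2 + 638 = 640)
F(l, g) = -30
c = 571 (c = -69 + 640 = 571)
((-4774 - 1*23113) + F(161, -8))*(c - 39095) = ((-4774 - 1*23113) - 30)*(571 - 39095) = ((-4774 - 23113) - 30)*(-38524) = (-27887 - 30)*(-38524) = -27917*(-38524) = 1075474508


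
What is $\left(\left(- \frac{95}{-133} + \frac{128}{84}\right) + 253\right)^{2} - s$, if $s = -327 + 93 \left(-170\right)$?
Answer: $\frac{35846017}{441} \approx 81284.0$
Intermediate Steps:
$s = -16137$ ($s = -327 - 15810 = -16137$)
$\left(\left(- \frac{95}{-133} + \frac{128}{84}\right) + 253\right)^{2} - s = \left(\left(- \frac{95}{-133} + \frac{128}{84}\right) + 253\right)^{2} - -16137 = \left(\left(\left(-95\right) \left(- \frac{1}{133}\right) + 128 \cdot \frac{1}{84}\right) + 253\right)^{2} + 16137 = \left(\left(\frac{5}{7} + \frac{32}{21}\right) + 253\right)^{2} + 16137 = \left(\frac{47}{21} + 253\right)^{2} + 16137 = \left(\frac{5360}{21}\right)^{2} + 16137 = \frac{28729600}{441} + 16137 = \frac{35846017}{441}$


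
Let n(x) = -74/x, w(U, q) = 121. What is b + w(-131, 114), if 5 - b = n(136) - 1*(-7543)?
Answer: -504319/68 ≈ -7416.5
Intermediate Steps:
b = -512547/68 (b = 5 - (-74/136 - 1*(-7543)) = 5 - (-74*1/136 + 7543) = 5 - (-37/68 + 7543) = 5 - 1*512887/68 = 5 - 512887/68 = -512547/68 ≈ -7537.5)
b + w(-131, 114) = -512547/68 + 121 = -504319/68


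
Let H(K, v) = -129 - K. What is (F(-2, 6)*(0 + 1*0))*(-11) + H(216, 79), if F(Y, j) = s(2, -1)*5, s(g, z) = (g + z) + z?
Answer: -345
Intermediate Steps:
s(g, z) = g + 2*z
F(Y, j) = 0 (F(Y, j) = (2 + 2*(-1))*5 = (2 - 2)*5 = 0*5 = 0)
(F(-2, 6)*(0 + 1*0))*(-11) + H(216, 79) = (0*(0 + 1*0))*(-11) + (-129 - 1*216) = (0*(0 + 0))*(-11) + (-129 - 216) = (0*0)*(-11) - 345 = 0*(-11) - 345 = 0 - 345 = -345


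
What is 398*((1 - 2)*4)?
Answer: -1592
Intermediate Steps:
398*((1 - 2)*4) = 398*(-1*4) = 398*(-4) = -1592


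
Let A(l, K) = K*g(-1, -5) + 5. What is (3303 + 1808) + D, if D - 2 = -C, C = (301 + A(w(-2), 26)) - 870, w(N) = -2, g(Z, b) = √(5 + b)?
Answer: 5677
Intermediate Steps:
A(l, K) = 5 (A(l, K) = K*√(5 - 5) + 5 = K*√0 + 5 = K*0 + 5 = 0 + 5 = 5)
C = -564 (C = (301 + 5) - 870 = 306 - 870 = -564)
D = 566 (D = 2 - 1*(-564) = 2 + 564 = 566)
(3303 + 1808) + D = (3303 + 1808) + 566 = 5111 + 566 = 5677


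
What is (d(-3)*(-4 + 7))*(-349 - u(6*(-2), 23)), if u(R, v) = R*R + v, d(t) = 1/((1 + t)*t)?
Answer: -258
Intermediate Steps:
d(t) = 1/(t*(1 + t))
u(R, v) = v + R² (u(R, v) = R² + v = v + R²)
(d(-3)*(-4 + 7))*(-349 - u(6*(-2), 23)) = ((1/((-3)*(1 - 3)))*(-4 + 7))*(-349 - (23 + (6*(-2))²)) = (-⅓/(-2)*3)*(-349 - (23 + (-12)²)) = (-⅓*(-½)*3)*(-349 - (23 + 144)) = ((⅙)*3)*(-349 - 1*167) = (-349 - 167)/2 = (½)*(-516) = -258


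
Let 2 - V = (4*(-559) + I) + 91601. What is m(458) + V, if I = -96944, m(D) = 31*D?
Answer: 21779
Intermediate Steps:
V = 7581 (V = 2 - ((4*(-559) - 96944) + 91601) = 2 - ((-2236 - 96944) + 91601) = 2 - (-99180 + 91601) = 2 - 1*(-7579) = 2 + 7579 = 7581)
m(458) + V = 31*458 + 7581 = 14198 + 7581 = 21779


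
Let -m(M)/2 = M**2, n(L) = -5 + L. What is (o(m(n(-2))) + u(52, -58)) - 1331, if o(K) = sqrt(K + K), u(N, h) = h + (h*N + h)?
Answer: -4463 + 14*I ≈ -4463.0 + 14.0*I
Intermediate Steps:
u(N, h) = 2*h + N*h (u(N, h) = h + (N*h + h) = h + (h + N*h) = 2*h + N*h)
m(M) = -2*M**2
o(K) = sqrt(2)*sqrt(K) (o(K) = sqrt(2*K) = sqrt(2)*sqrt(K))
(o(m(n(-2))) + u(52, -58)) - 1331 = (sqrt(2)*sqrt(-2*(-5 - 2)**2) - 58*(2 + 52)) - 1331 = (sqrt(2)*sqrt(-2*(-7)**2) - 58*54) - 1331 = (sqrt(2)*sqrt(-2*49) - 3132) - 1331 = (sqrt(2)*sqrt(-98) - 3132) - 1331 = (sqrt(2)*(7*I*sqrt(2)) - 3132) - 1331 = (14*I - 3132) - 1331 = (-3132 + 14*I) - 1331 = -4463 + 14*I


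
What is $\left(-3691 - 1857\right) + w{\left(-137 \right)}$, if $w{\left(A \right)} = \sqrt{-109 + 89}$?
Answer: $-5548 + 2 i \sqrt{5} \approx -5548.0 + 4.4721 i$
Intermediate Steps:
$w{\left(A \right)} = 2 i \sqrt{5}$ ($w{\left(A \right)} = \sqrt{-20} = 2 i \sqrt{5}$)
$\left(-3691 - 1857\right) + w{\left(-137 \right)} = \left(-3691 - 1857\right) + 2 i \sqrt{5} = -5548 + 2 i \sqrt{5}$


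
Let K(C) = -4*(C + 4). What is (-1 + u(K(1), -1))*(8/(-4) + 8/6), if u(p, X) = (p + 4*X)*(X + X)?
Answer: -94/3 ≈ -31.333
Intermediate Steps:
K(C) = -16 - 4*C (K(C) = -4*(4 + C) = -16 - 4*C)
u(p, X) = 2*X*(p + 4*X) (u(p, X) = (p + 4*X)*(2*X) = 2*X*(p + 4*X))
(-1 + u(K(1), -1))*(8/(-4) + 8/6) = (-1 + 2*(-1)*((-16 - 4*1) + 4*(-1)))*(8/(-4) + 8/6) = (-1 + 2*(-1)*((-16 - 4) - 4))*(8*(-¼) + 8*(⅙)) = (-1 + 2*(-1)*(-20 - 4))*(-2 + 4/3) = (-1 + 2*(-1)*(-24))*(-⅔) = (-1 + 48)*(-⅔) = 47*(-⅔) = -94/3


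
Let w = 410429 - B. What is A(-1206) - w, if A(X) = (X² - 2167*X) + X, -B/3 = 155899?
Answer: 3188506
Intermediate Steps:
B = -467697 (B = -3*155899 = -467697)
A(X) = X² - 2166*X
w = 878126 (w = 410429 - 1*(-467697) = 410429 + 467697 = 878126)
A(-1206) - w = -1206*(-2166 - 1206) - 1*878126 = -1206*(-3372) - 878126 = 4066632 - 878126 = 3188506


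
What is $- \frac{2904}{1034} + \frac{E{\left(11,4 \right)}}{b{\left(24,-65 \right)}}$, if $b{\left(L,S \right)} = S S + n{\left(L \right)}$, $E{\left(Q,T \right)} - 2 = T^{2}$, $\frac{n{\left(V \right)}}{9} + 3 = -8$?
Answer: $- \frac{271893}{96961} \approx -2.8041$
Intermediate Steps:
$n{\left(V \right)} = -99$ ($n{\left(V \right)} = -27 + 9 \left(-8\right) = -27 - 72 = -99$)
$E{\left(Q,T \right)} = 2 + T^{2}$
$b{\left(L,S \right)} = -99 + S^{2}$ ($b{\left(L,S \right)} = S S - 99 = S^{2} - 99 = -99 + S^{2}$)
$- \frac{2904}{1034} + \frac{E{\left(11,4 \right)}}{b{\left(24,-65 \right)}} = - \frac{2904}{1034} + \frac{2 + 4^{2}}{-99 + \left(-65\right)^{2}} = \left(-2904\right) \frac{1}{1034} + \frac{2 + 16}{-99 + 4225} = - \frac{132}{47} + \frac{18}{4126} = - \frac{132}{47} + 18 \cdot \frac{1}{4126} = - \frac{132}{47} + \frac{9}{2063} = - \frac{271893}{96961}$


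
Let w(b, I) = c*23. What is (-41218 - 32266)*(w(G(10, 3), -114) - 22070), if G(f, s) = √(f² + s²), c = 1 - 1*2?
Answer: 1623482012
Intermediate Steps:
c = -1 (c = 1 - 2 = -1)
w(b, I) = -23 (w(b, I) = -1*23 = -23)
(-41218 - 32266)*(w(G(10, 3), -114) - 22070) = (-41218 - 32266)*(-23 - 22070) = -73484*(-22093) = 1623482012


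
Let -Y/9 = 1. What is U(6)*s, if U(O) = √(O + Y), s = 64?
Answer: 64*I*√3 ≈ 110.85*I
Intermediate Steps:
Y = -9 (Y = -9*1 = -9)
U(O) = √(-9 + O) (U(O) = √(O - 9) = √(-9 + O))
U(6)*s = √(-9 + 6)*64 = √(-3)*64 = (I*√3)*64 = 64*I*√3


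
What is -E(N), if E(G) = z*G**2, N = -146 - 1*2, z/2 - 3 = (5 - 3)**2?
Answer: -306656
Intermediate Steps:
z = 14 (z = 6 + 2*(5 - 3)**2 = 6 + 2*2**2 = 6 + 2*4 = 6 + 8 = 14)
N = -148 (N = -146 - 2 = -148)
E(G) = 14*G**2
-E(N) = -14*(-148)**2 = -14*21904 = -1*306656 = -306656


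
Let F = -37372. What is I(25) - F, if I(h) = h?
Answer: 37397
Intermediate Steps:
I(25) - F = 25 - 1*(-37372) = 25 + 37372 = 37397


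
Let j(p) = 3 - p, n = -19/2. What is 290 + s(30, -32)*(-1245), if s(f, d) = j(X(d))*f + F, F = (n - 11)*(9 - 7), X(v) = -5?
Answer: -247465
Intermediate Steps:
n = -19/2 (n = -19*1/2 = -19/2 ≈ -9.5000)
F = -41 (F = (-19/2 - 11)*(9 - 7) = -41/2*2 = -41)
s(f, d) = -41 + 8*f (s(f, d) = (3 - 1*(-5))*f - 41 = (3 + 5)*f - 41 = 8*f - 41 = -41 + 8*f)
290 + s(30, -32)*(-1245) = 290 + (-41 + 8*30)*(-1245) = 290 + (-41 + 240)*(-1245) = 290 + 199*(-1245) = 290 - 247755 = -247465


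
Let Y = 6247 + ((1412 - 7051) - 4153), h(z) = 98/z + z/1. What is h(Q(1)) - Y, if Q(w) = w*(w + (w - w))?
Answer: 3644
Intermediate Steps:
Q(w) = w² (Q(w) = w*(w + 0) = w*w = w²)
h(z) = z + 98/z (h(z) = 98/z + z*1 = 98/z + z = z + 98/z)
Y = -3545 (Y = 6247 + (-5639 - 4153) = 6247 - 9792 = -3545)
h(Q(1)) - Y = (1² + 98/(1²)) - 1*(-3545) = (1 + 98/1) + 3545 = (1 + 98*1) + 3545 = (1 + 98) + 3545 = 99 + 3545 = 3644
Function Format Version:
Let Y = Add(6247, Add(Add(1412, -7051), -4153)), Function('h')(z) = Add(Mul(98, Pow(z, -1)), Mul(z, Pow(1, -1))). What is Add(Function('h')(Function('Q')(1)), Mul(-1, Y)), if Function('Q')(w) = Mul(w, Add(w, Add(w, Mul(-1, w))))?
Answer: 3644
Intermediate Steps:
Function('Q')(w) = Pow(w, 2) (Function('Q')(w) = Mul(w, Add(w, 0)) = Mul(w, w) = Pow(w, 2))
Function('h')(z) = Add(z, Mul(98, Pow(z, -1))) (Function('h')(z) = Add(Mul(98, Pow(z, -1)), Mul(z, 1)) = Add(Mul(98, Pow(z, -1)), z) = Add(z, Mul(98, Pow(z, -1))))
Y = -3545 (Y = Add(6247, Add(-5639, -4153)) = Add(6247, -9792) = -3545)
Add(Function('h')(Function('Q')(1)), Mul(-1, Y)) = Add(Add(Pow(1, 2), Mul(98, Pow(Pow(1, 2), -1))), Mul(-1, -3545)) = Add(Add(1, Mul(98, Pow(1, -1))), 3545) = Add(Add(1, Mul(98, 1)), 3545) = Add(Add(1, 98), 3545) = Add(99, 3545) = 3644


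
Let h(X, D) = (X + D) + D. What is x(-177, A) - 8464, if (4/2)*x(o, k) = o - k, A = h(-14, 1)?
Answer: -17093/2 ≈ -8546.5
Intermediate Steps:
h(X, D) = X + 2*D (h(X, D) = (D + X) + D = X + 2*D)
A = -12 (A = -14 + 2*1 = -14 + 2 = -12)
x(o, k) = o/2 - k/2 (x(o, k) = (o - k)/2 = o/2 - k/2)
x(-177, A) - 8464 = ((1/2)*(-177) - 1/2*(-12)) - 8464 = (-177/2 + 6) - 8464 = -165/2 - 8464 = -17093/2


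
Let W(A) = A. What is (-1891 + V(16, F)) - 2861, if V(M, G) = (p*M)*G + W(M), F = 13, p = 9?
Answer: -2864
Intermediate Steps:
V(M, G) = M + 9*G*M (V(M, G) = (9*M)*G + M = 9*G*M + M = M + 9*G*M)
(-1891 + V(16, F)) - 2861 = (-1891 + 16*(1 + 9*13)) - 2861 = (-1891 + 16*(1 + 117)) - 2861 = (-1891 + 16*118) - 2861 = (-1891 + 1888) - 2861 = -3 - 2861 = -2864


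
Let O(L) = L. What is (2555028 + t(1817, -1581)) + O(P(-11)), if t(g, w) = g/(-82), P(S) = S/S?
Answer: 209510561/82 ≈ 2.5550e+6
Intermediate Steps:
P(S) = 1
t(g, w) = -g/82 (t(g, w) = g*(-1/82) = -g/82)
(2555028 + t(1817, -1581)) + O(P(-11)) = (2555028 - 1/82*1817) + 1 = (2555028 - 1817/82) + 1 = 209510479/82 + 1 = 209510561/82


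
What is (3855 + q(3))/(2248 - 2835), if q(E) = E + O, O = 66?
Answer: -3924/587 ≈ -6.6848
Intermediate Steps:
q(E) = 66 + E (q(E) = E + 66 = 66 + E)
(3855 + q(3))/(2248 - 2835) = (3855 + (66 + 3))/(2248 - 2835) = (3855 + 69)/(-587) = 3924*(-1/587) = -3924/587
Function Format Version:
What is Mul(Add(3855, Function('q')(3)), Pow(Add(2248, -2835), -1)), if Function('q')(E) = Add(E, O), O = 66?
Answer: Rational(-3924, 587) ≈ -6.6848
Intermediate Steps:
Function('q')(E) = Add(66, E) (Function('q')(E) = Add(E, 66) = Add(66, E))
Mul(Add(3855, Function('q')(3)), Pow(Add(2248, -2835), -1)) = Mul(Add(3855, Add(66, 3)), Pow(Add(2248, -2835), -1)) = Mul(Add(3855, 69), Pow(-587, -1)) = Mul(3924, Rational(-1, 587)) = Rational(-3924, 587)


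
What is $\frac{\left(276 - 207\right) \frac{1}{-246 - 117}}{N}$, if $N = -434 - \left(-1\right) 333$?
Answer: $\frac{23}{12221} \approx 0.001882$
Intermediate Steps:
$N = -101$ ($N = -434 - -333 = -434 + 333 = -101$)
$\frac{\left(276 - 207\right) \frac{1}{-246 - 117}}{N} = \frac{\left(276 - 207\right) \frac{1}{-246 - 117}}{-101} = \frac{69}{-363} \left(- \frac{1}{101}\right) = 69 \left(- \frac{1}{363}\right) \left(- \frac{1}{101}\right) = \left(- \frac{23}{121}\right) \left(- \frac{1}{101}\right) = \frac{23}{12221}$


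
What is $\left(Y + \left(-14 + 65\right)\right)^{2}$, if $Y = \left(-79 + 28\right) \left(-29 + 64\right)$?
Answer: $3006756$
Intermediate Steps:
$Y = -1785$ ($Y = \left(-51\right) 35 = -1785$)
$\left(Y + \left(-14 + 65\right)\right)^{2} = \left(-1785 + \left(-14 + 65\right)\right)^{2} = \left(-1785 + 51\right)^{2} = \left(-1734\right)^{2} = 3006756$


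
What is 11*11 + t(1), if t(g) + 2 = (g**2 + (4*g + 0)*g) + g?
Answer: 125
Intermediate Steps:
t(g) = -2 + g + 5*g**2 (t(g) = -2 + ((g**2 + (4*g + 0)*g) + g) = -2 + ((g**2 + (4*g)*g) + g) = -2 + ((g**2 + 4*g**2) + g) = -2 + (5*g**2 + g) = -2 + (g + 5*g**2) = -2 + g + 5*g**2)
11*11 + t(1) = 11*11 + (-2 + 1 + 5*1**2) = 121 + (-2 + 1 + 5*1) = 121 + (-2 + 1 + 5) = 121 + 4 = 125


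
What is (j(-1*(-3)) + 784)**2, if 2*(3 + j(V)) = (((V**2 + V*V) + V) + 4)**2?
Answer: 4782969/4 ≈ 1.1957e+6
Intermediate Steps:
j(V) = -3 + (4 + V + 2*V**2)**2/2 (j(V) = -3 + (((V**2 + V*V) + V) + 4)**2/2 = -3 + (((V**2 + V**2) + V) + 4)**2/2 = -3 + ((2*V**2 + V) + 4)**2/2 = -3 + ((V + 2*V**2) + 4)**2/2 = -3 + (4 + V + 2*V**2)**2/2)
(j(-1*(-3)) + 784)**2 = ((-3 + (4 - 1*(-3) + 2*(-1*(-3))**2)**2/2) + 784)**2 = ((-3 + (4 + 3 + 2*3**2)**2/2) + 784)**2 = ((-3 + (4 + 3 + 2*9)**2/2) + 784)**2 = ((-3 + (4 + 3 + 18)**2/2) + 784)**2 = ((-3 + (1/2)*25**2) + 784)**2 = ((-3 + (1/2)*625) + 784)**2 = ((-3 + 625/2) + 784)**2 = (619/2 + 784)**2 = (2187/2)**2 = 4782969/4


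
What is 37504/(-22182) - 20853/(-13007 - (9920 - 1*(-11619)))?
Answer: -416525969/383149686 ≈ -1.0871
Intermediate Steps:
37504/(-22182) - 20853/(-13007 - (9920 - 1*(-11619))) = 37504*(-1/22182) - 20853/(-13007 - (9920 + 11619)) = -18752/11091 - 20853/(-13007 - 1*21539) = -18752/11091 - 20853/(-13007 - 21539) = -18752/11091 - 20853/(-34546) = -18752/11091 - 20853*(-1/34546) = -18752/11091 + 20853/34546 = -416525969/383149686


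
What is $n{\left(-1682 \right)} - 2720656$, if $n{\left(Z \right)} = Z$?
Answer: $-2722338$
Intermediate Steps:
$n{\left(-1682 \right)} - 2720656 = -1682 - 2720656 = -2722338$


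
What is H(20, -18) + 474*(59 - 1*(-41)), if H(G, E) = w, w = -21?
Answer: 47379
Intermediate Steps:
H(G, E) = -21
H(20, -18) + 474*(59 - 1*(-41)) = -21 + 474*(59 - 1*(-41)) = -21 + 474*(59 + 41) = -21 + 474*100 = -21 + 47400 = 47379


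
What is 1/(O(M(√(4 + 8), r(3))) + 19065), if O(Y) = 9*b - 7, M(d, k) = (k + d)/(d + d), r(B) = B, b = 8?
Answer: 1/19130 ≈ 5.2274e-5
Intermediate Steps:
M(d, k) = (d + k)/(2*d) (M(d, k) = (d + k)/((2*d)) = (d + k)*(1/(2*d)) = (d + k)/(2*d))
O(Y) = 65 (O(Y) = 9*8 - 7 = 72 - 7 = 65)
1/(O(M(√(4 + 8), r(3))) + 19065) = 1/(65 + 19065) = 1/19130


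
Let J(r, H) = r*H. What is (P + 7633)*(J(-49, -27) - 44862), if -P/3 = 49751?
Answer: 6165993180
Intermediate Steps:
P = -149253 (P = -3*49751 = -149253)
J(r, H) = H*r
(P + 7633)*(J(-49, -27) - 44862) = (-149253 + 7633)*(-27*(-49) - 44862) = -141620*(1323 - 44862) = -141620*(-43539) = 6165993180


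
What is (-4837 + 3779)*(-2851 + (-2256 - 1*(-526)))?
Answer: 4846698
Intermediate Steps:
(-4837 + 3779)*(-2851 + (-2256 - 1*(-526))) = -1058*(-2851 + (-2256 + 526)) = -1058*(-2851 - 1730) = -1058*(-4581) = 4846698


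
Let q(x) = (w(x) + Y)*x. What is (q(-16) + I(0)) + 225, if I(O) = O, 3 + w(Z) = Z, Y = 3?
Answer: 481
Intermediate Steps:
w(Z) = -3 + Z
q(x) = x**2 (q(x) = ((-3 + x) + 3)*x = x*x = x**2)
(q(-16) + I(0)) + 225 = ((-16)**2 + 0) + 225 = (256 + 0) + 225 = 256 + 225 = 481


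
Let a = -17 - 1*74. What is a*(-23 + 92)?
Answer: -6279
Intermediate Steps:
a = -91 (a = -17 - 74 = -91)
a*(-23 + 92) = -91*(-23 + 92) = -91*69 = -6279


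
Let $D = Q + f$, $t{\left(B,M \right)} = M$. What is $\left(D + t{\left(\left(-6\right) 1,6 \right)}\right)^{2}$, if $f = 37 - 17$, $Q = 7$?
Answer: $1089$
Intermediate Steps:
$f = 20$ ($f = 37 - 17 = 20$)
$D = 27$ ($D = 7 + 20 = 27$)
$\left(D + t{\left(\left(-6\right) 1,6 \right)}\right)^{2} = \left(27 + 6\right)^{2} = 33^{2} = 1089$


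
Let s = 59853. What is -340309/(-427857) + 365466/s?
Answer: 58911900313/8536175007 ≈ 6.9014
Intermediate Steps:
-340309/(-427857) + 365466/s = -340309/(-427857) + 365466/59853 = -340309*(-1/427857) + 365466*(1/59853) = 340309/427857 + 121822/19951 = 58911900313/8536175007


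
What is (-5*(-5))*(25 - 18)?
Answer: 175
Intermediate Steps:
(-5*(-5))*(25 - 18) = 25*7 = 175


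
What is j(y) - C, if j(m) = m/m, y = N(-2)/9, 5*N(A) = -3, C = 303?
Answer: -302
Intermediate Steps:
N(A) = -3/5 (N(A) = (1/5)*(-3) = -3/5)
y = -1/15 (y = -3/5/9 = -3/5*1/9 = -1/15 ≈ -0.066667)
j(m) = 1
j(y) - C = 1 - 1*303 = 1 - 303 = -302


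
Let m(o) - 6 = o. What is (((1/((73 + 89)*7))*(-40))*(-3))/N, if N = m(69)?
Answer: 4/2835 ≈ 0.0014109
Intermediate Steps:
m(o) = 6 + o
N = 75 (N = 6 + 69 = 75)
(((1/((73 + 89)*7))*(-40))*(-3))/N = (((1/((73 + 89)*7))*(-40))*(-3))/75 = ((((⅐)/162)*(-40))*(-3))*(1/75) = ((((1/162)*(⅐))*(-40))*(-3))*(1/75) = (((1/1134)*(-40))*(-3))*(1/75) = -20/567*(-3)*(1/75) = (20/189)*(1/75) = 4/2835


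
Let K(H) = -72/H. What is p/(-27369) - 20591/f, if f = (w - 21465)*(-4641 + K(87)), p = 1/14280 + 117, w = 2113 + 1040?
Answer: -359776856576/79646765147145 ≈ -0.0045172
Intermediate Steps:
w = 3153
p = 1670761/14280 (p = 1/14280 + 117 = 1670761/14280 ≈ 117.00)
f = 2465033256/29 (f = (3153 - 21465)*(-4641 - 72/87) = -18312*(-4641 - 72*1/87) = -18312*(-4641 - 24/29) = -18312*(-134613/29) = 2465033256/29 ≈ 8.5001e+7)
p/(-27369) - 20591/f = (1670761/14280)/(-27369) - 20591/2465033256/29 = (1670761/14280)*(-1/27369) - 20591*29/2465033256 = -1670761/390829320 - 597139/2465033256 = -359776856576/79646765147145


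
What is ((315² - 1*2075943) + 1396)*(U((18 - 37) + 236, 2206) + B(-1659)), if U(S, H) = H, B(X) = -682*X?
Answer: -2239311933368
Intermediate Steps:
((315² - 1*2075943) + 1396)*(U((18 - 37) + 236, 2206) + B(-1659)) = ((315² - 1*2075943) + 1396)*(2206 - 682*(-1659)) = ((99225 - 2075943) + 1396)*(2206 + 1131438) = (-1976718 + 1396)*1133644 = -1975322*1133644 = -2239311933368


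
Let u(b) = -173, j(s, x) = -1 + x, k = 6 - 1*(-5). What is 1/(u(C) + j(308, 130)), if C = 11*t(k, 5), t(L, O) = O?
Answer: -1/44 ≈ -0.022727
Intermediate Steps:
k = 11 (k = 6 + 5 = 11)
C = 55 (C = 11*5 = 55)
1/(u(C) + j(308, 130)) = 1/(-173 + (-1 + 130)) = 1/(-173 + 129) = 1/(-44) = -1/44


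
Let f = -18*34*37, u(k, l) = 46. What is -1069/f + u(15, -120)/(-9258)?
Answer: 1475863/34939692 ≈ 0.042240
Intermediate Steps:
f = -22644 (f = -612*37 = -22644)
-1069/f + u(15, -120)/(-9258) = -1069/(-22644) + 46/(-9258) = -1069*(-1/22644) + 46*(-1/9258) = 1069/22644 - 23/4629 = 1475863/34939692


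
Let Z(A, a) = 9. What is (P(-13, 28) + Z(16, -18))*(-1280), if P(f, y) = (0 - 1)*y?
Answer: 24320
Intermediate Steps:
P(f, y) = -y
(P(-13, 28) + Z(16, -18))*(-1280) = (-1*28 + 9)*(-1280) = (-28 + 9)*(-1280) = -19*(-1280) = 24320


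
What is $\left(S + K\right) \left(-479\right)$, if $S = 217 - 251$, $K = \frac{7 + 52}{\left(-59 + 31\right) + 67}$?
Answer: $\frac{606893}{39} \approx 15561.0$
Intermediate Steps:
$K = \frac{59}{39}$ ($K = \frac{59}{-28 + 67} = \frac{59}{39} \approx 1.5128$)
$S = -34$
$\left(S + K\right) \left(-479\right) = \left(-34 + \frac{59}{39}\right) \left(-479\right) = \left(- \frac{1267}{39}\right) \left(-479\right) = \frac{606893}{39}$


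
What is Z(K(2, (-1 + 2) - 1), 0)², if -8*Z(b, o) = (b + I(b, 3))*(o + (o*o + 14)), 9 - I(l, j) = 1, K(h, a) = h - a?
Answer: 1225/4 ≈ 306.25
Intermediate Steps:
I(l, j) = 8 (I(l, j) = 9 - 1*1 = 9 - 1 = 8)
Z(b, o) = -(8 + b)*(14 + o + o²)/8 (Z(b, o) = -(b + 8)*(o + (o*o + 14))/8 = -(8 + b)*(o + (o² + 14))/8 = -(8 + b)*(o + (14 + o²))/8 = -(8 + b)*(14 + o + o²)/8)
Z(K(2, (-1 + 2) - 1), 0)² = (-14 - 1*0 - 1*0² - 7*(2 - ((-1 + 2) - 1))/4 - ⅛*(2 - ((-1 + 2) - 1))*0 - ⅛*(2 - ((-1 + 2) - 1))*0²)² = (-14 + 0 - 1*0 - 7*(2 - (1 - 1))/4 - ⅛*(2 - (1 - 1))*0 - ⅛*(2 - (1 - 1))*0)² = (-14 + 0 + 0 - 7*(2 - 1*0)/4 - ⅛*(2 - 1*0)*0 - ⅛*(2 - 1*0)*0)² = (-14 + 0 + 0 - 7*(2 + 0)/4 - ⅛*(2 + 0)*0 - ⅛*(2 + 0)*0)² = (-14 + 0 + 0 - 7/4*2 - ⅛*2*0 - ⅛*2*0)² = (-14 + 0 + 0 - 7/2 + 0 + 0)² = (-35/2)² = 1225/4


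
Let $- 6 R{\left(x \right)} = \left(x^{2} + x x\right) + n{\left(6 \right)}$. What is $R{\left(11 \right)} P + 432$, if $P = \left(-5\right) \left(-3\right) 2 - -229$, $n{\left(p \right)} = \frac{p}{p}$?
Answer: $- \frac{20115}{2} \approx -10058.0$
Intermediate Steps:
$n{\left(p \right)} = 1$
$R{\left(x \right)} = - \frac{1}{6} - \frac{x^{2}}{3}$ ($R{\left(x \right)} = - \frac{\left(x^{2} + x x\right) + 1}{6} = - \frac{\left(x^{2} + x^{2}\right) + 1}{6} = - \frac{2 x^{2} + 1}{6} = - \frac{1 + 2 x^{2}}{6} = - \frac{1}{6} - \frac{x^{2}}{3}$)
$P = 259$ ($P = 15 \cdot 2 + 229 = 30 + 229 = 259$)
$R{\left(11 \right)} P + 432 = \left(- \frac{1}{6} - \frac{11^{2}}{3}\right) 259 + 432 = \left(- \frac{1}{6} - \frac{121}{3}\right) 259 + 432 = \left(- \frac{81}{2}\right) 259 + 432 = - \frac{20979}{2} + 432 = - \frac{20115}{2}$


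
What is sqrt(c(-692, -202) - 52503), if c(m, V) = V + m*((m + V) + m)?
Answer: sqrt(1044807) ≈ 1022.2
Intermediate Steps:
c(m, V) = V + m*(V + 2*m) (c(m, V) = V + m*((V + m) + m) = V + m*(V + 2*m))
sqrt(c(-692, -202) - 52503) = sqrt((-202 + 2*(-692)**2 - 202*(-692)) - 52503) = sqrt((-202 + 2*478864 + 139784) - 52503) = sqrt((-202 + 957728 + 139784) - 52503) = sqrt(1097310 - 52503) = sqrt(1044807)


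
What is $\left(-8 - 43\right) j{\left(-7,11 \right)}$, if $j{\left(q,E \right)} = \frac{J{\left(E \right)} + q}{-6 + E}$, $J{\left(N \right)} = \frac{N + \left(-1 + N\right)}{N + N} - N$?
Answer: $\frac{3825}{22} \approx 173.86$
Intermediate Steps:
$J{\left(N \right)} = - N + \frac{-1 + 2 N}{2 N}$ ($J{\left(N \right)} = \frac{-1 + 2 N}{2 N} - N = - N + \frac{-1 + 2 N}{2 N}$)
$j{\left(q,E \right)} = \frac{1 + q - E - \frac{1}{2 E}}{-6 + E}$ ($j{\left(q,E \right)} = \frac{\left(1 - E - \frac{1}{2 E}\right) + q}{-6 + E} = \frac{1 + q - E - \frac{1}{2 E}}{-6 + E}$)
$\left(-8 - 43\right) j{\left(-7,11 \right)} = \left(-8 - 43\right) \frac{- \frac{1}{2} - 11 \left(-1 + 11 - -7\right)}{11 \left(-6 + 11\right)} = - 51 \frac{- \frac{1}{2} - 11 \left(-1 + 11 + 7\right)}{11 \cdot 5} = - 51 \cdot \frac{1}{11} \cdot \frac{1}{5} \left(- \frac{1}{2} - 11 \cdot 17\right) = - 51 \cdot \frac{1}{11} \cdot \frac{1}{5} \left(- \frac{1}{2} - 187\right) = - 51 \cdot \frac{1}{11} \cdot \frac{1}{5} \left(- \frac{375}{2}\right) = \left(-51\right) \left(- \frac{75}{22}\right) = \frac{3825}{22}$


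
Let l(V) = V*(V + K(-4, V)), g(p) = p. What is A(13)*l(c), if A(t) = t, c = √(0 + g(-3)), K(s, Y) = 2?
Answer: -39 + 26*I*√3 ≈ -39.0 + 45.033*I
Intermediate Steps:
c = I*√3 (c = √(0 - 3) = √(-3) = I*√3 ≈ 1.732*I)
l(V) = V*(2 + V) (l(V) = V*(V + 2) = V*(2 + V))
A(13)*l(c) = 13*((I*√3)*(2 + I*√3)) = 13*(I*√3*(2 + I*√3)) = 13*I*√3*(2 + I*√3)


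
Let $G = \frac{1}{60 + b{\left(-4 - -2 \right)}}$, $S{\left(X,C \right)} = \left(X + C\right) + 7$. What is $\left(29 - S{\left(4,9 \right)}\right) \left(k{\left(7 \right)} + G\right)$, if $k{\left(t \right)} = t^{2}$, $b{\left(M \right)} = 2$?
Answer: $\frac{27351}{62} \approx 441.15$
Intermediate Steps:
$S{\left(X,C \right)} = 7 + C + X$ ($S{\left(X,C \right)} = \left(C + X\right) + 7 = 7 + C + X$)
$G = \frac{1}{62}$ ($G = \frac{1}{60 + 2} = \frac{1}{62} \approx 0.016129$)
$\left(29 - S{\left(4,9 \right)}\right) \left(k{\left(7 \right)} + G\right) = \left(29 - \left(7 + 9 + 4\right)\right) \left(7^{2} + \frac{1}{62}\right) = \left(29 - 20\right) \left(49 + \frac{1}{62}\right) = \left(29 - 20\right) \frac{3039}{62} = 9 \cdot \frac{3039}{62} = \frac{27351}{62}$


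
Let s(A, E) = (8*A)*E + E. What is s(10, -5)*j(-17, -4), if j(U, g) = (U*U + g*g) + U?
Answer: -116640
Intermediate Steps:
s(A, E) = E + 8*A*E (s(A, E) = 8*A*E + E = E + 8*A*E)
j(U, g) = U + U**2 + g**2 (j(U, g) = (U**2 + g**2) + U = U + U**2 + g**2)
s(10, -5)*j(-17, -4) = (-5*(1 + 8*10))*(-17 + (-17)**2 + (-4)**2) = (-5*(1 + 80))*(-17 + 289 + 16) = -5*81*288 = -405*288 = -116640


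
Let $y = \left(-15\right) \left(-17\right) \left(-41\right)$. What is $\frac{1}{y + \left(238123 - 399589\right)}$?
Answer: $- \frac{1}{171921} \approx -5.8166 \cdot 10^{-6}$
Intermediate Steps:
$y = -10455$ ($y = 255 \left(-41\right) = -10455$)
$\frac{1}{y + \left(238123 - 399589\right)} = \frac{1}{-10455 + \left(238123 - 399589\right)} = \frac{1}{-10455 - 161466} = \frac{1}{-171921} = - \frac{1}{171921}$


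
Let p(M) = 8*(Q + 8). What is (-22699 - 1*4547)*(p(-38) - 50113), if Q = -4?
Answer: 1364506926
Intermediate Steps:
p(M) = 32 (p(M) = 8*(-4 + 8) = 8*4 = 32)
(-22699 - 1*4547)*(p(-38) - 50113) = (-22699 - 1*4547)*(32 - 50113) = (-22699 - 4547)*(-50081) = -27246*(-50081) = 1364506926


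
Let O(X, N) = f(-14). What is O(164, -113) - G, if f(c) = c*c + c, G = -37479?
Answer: 37661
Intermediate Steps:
f(c) = c + c² (f(c) = c² + c = c + c²)
O(X, N) = 182 (O(X, N) = -14*(1 - 14) = -14*(-13) = 182)
O(164, -113) - G = 182 - 1*(-37479) = 182 + 37479 = 37661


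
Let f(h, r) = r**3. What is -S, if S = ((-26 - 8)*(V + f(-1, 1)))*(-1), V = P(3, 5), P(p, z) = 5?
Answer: -204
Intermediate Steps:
V = 5
S = 204 (S = ((-26 - 8)*(5 + 1**3))*(-1) = -34*(5 + 1)*(-1) = -34*6*(-1) = -204*(-1) = 204)
-S = -1*204 = -204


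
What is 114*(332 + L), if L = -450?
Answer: -13452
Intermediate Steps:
114*(332 + L) = 114*(332 - 450) = 114*(-118) = -13452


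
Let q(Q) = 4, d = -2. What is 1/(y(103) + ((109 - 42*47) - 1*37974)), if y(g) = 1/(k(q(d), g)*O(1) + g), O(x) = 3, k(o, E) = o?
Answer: -115/4581484 ≈ -2.5101e-5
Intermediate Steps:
y(g) = 1/(12 + g) (y(g) = 1/(4*3 + g) = 1/(12 + g))
1/(y(103) + ((109 - 42*47) - 1*37974)) = 1/(1/(12 + 103) + ((109 - 42*47) - 1*37974)) = 1/(1/115 + ((109 - 1974) - 37974)) = 1/(1/115 + (-1865 - 37974)) = 1/(1/115 - 39839) = 1/(-4581484/115) = -115/4581484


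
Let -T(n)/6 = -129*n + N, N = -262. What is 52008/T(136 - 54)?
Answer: 2167/2710 ≈ 0.79963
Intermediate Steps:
T(n) = 1572 + 774*n (T(n) = -6*(-129*n - 262) = -6*(-262 - 129*n) = 1572 + 774*n)
52008/T(136 - 54) = 52008/(1572 + 774*(136 - 54)) = 52008/(1572 + 774*82) = 52008/(1572 + 63468) = 52008/65040 = 52008*(1/65040) = 2167/2710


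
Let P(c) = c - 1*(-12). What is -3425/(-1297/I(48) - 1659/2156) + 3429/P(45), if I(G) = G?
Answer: 357918159/1951547 ≈ 183.40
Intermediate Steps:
P(c) = 12 + c (P(c) = c + 12 = 12 + c)
-3425/(-1297/I(48) - 1659/2156) + 3429/P(45) = -3425/(-1297/48 - 1659/2156) + 3429/(12 + 45) = -3425/(-1297*1/48 - 1659*1/2156) + 3429/57 = -3425/(-1297/48 - 237/308) + 3429*(1/57) = -3425/(-102713/3696) + 1143/19 = -3425*(-3696/102713) + 1143/19 = 12658800/102713 + 1143/19 = 357918159/1951547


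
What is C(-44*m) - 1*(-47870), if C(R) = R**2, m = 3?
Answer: 65294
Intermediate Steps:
C(-44*m) - 1*(-47870) = (-44*3)**2 - 1*(-47870) = (-132)**2 + 47870 = 17424 + 47870 = 65294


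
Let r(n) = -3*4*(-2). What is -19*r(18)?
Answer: -456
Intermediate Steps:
r(n) = 24 (r(n) = -12*(-2) = 24)
-19*r(18) = -19*24 = -456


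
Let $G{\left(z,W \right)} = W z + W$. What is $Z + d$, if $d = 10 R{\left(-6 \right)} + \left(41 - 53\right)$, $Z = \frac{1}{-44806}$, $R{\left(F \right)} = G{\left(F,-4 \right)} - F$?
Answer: $\frac{11111887}{44806} \approx 248.0$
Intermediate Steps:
$G{\left(z,W \right)} = W + W z$
$R{\left(F \right)} = -4 - 5 F$ ($R{\left(F \right)} = - 4 \left(1 + F\right) - F = \left(-4 - 4 F\right) - F = -4 - 5 F$)
$Z = - \frac{1}{44806} \approx -2.2318 \cdot 10^{-5}$
$d = 248$ ($d = 10 \left(-4 - -30\right) + \left(41 - 53\right) = 10 \left(-4 + 30\right) + \left(41 - 53\right) = 10 \cdot 26 - 12 = 260 - 12 = 248$)
$Z + d = - \frac{1}{44806} + 248 = \frac{11111887}{44806}$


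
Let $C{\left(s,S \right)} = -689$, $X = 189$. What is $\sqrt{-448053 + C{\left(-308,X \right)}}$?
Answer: $7 i \sqrt{9158} \approx 669.88 i$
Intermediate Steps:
$\sqrt{-448053 + C{\left(-308,X \right)}} = \sqrt{-448053 - 689} = \sqrt{-448742} = 7 i \sqrt{9158}$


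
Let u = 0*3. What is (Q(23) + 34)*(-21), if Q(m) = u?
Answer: -714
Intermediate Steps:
u = 0
Q(m) = 0
(Q(23) + 34)*(-21) = (0 + 34)*(-21) = 34*(-21) = -714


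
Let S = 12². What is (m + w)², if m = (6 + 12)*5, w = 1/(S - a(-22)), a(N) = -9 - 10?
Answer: 215238241/26569 ≈ 8101.1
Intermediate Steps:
a(N) = -19
S = 144
w = 1/163 (w = 1/(144 - 1*(-19)) = 1/(144 + 19) = 1/163 ≈ 0.0061350)
m = 90 (m = 18*5 = 90)
(m + w)² = (90 + 1/163)² = (14671/163)² = 215238241/26569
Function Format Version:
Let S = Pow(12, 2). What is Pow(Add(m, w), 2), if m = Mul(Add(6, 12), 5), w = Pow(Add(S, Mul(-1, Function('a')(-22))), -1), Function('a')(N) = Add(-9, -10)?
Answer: Rational(215238241, 26569) ≈ 8101.1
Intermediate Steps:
Function('a')(N) = -19
S = 144
w = Rational(1, 163) (w = Pow(Add(144, Mul(-1, -19)), -1) = Pow(Add(144, 19), -1) = Pow(163, -1) = Rational(1, 163) ≈ 0.0061350)
m = 90 (m = Mul(18, 5) = 90)
Pow(Add(m, w), 2) = Pow(Add(90, Rational(1, 163)), 2) = Pow(Rational(14671, 163), 2) = Rational(215238241, 26569)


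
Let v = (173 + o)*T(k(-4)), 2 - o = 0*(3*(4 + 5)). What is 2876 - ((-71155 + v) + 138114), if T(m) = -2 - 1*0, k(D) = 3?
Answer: -63733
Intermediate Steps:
T(m) = -2 (T(m) = -2 + 0 = -2)
o = 2 (o = 2 - 0*3*(4 + 5) = 2 - 0*3*9 = 2 - 0*27 = 2 - 1*0 = 2 + 0 = 2)
v = -350 (v = (173 + 2)*(-2) = 175*(-2) = -350)
2876 - ((-71155 + v) + 138114) = 2876 - ((-71155 - 350) + 138114) = 2876 - (-71505 + 138114) = 2876 - 1*66609 = 2876 - 66609 = -63733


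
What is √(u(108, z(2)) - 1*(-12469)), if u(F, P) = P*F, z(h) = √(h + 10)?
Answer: √(12469 + 216*√3) ≈ 113.33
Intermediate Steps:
z(h) = √(10 + h)
u(F, P) = F*P
√(u(108, z(2)) - 1*(-12469)) = √(108*√(10 + 2) - 1*(-12469)) = √(108*√12 + 12469) = √(108*(2*√3) + 12469) = √(216*√3 + 12469) = √(12469 + 216*√3)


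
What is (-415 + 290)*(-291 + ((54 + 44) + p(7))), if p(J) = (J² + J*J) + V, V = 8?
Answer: 10875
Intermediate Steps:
p(J) = 8 + 2*J² (p(J) = (J² + J*J) + 8 = (J² + J²) + 8 = 2*J² + 8 = 8 + 2*J²)
(-415 + 290)*(-291 + ((54 + 44) + p(7))) = (-415 + 290)*(-291 + ((54 + 44) + (8 + 2*7²))) = -125*(-291 + (98 + (8 + 2*49))) = -125*(-291 + (98 + (8 + 98))) = -125*(-291 + (98 + 106)) = -125*(-291 + 204) = -125*(-87) = 10875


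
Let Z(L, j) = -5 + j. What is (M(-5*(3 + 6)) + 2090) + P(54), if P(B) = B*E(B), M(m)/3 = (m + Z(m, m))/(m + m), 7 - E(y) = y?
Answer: -2669/6 ≈ -444.83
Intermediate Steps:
E(y) = 7 - y
M(m) = 3*(-5 + 2*m)/(2*m) (M(m) = 3*((m + (-5 + m))/(m + m)) = 3*((-5 + 2*m)/((2*m))) = 3*((-5 + 2*m)*(1/(2*m))) = 3*((-5 + 2*m)/(2*m)) = 3*(-5 + 2*m)/(2*m))
P(B) = B*(7 - B)
(M(-5*(3 + 6)) + 2090) + P(54) = ((3 - 15*(-1/(5*(3 + 6)))/2) + 2090) + 54*(7 - 1*54) = ((3 - 15/(2*((-5*9)))) + 2090) + 54*(7 - 54) = ((3 - 15/2/(-45)) + 2090) + 54*(-47) = ((3 - 15/2*(-1/45)) + 2090) - 2538 = ((3 + ⅙) + 2090) - 2538 = (19/6 + 2090) - 2538 = 12559/6 - 2538 = -2669/6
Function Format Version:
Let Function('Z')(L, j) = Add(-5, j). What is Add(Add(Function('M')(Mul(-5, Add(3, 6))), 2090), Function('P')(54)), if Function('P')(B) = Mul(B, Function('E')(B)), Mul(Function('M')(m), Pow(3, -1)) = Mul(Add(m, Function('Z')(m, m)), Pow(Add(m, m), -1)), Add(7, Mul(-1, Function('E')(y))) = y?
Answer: Rational(-2669, 6) ≈ -444.83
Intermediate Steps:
Function('E')(y) = Add(7, Mul(-1, y))
Function('M')(m) = Mul(Rational(3, 2), Pow(m, -1), Add(-5, Mul(2, m))) (Function('M')(m) = Mul(3, Mul(Add(m, Add(-5, m)), Pow(Add(m, m), -1))) = Mul(3, Mul(Add(-5, Mul(2, m)), Pow(Mul(2, m), -1))) = Mul(3, Mul(Add(-5, Mul(2, m)), Mul(Rational(1, 2), Pow(m, -1)))) = Mul(3, Mul(Rational(1, 2), Pow(m, -1), Add(-5, Mul(2, m)))) = Mul(Rational(3, 2), Pow(m, -1), Add(-5, Mul(2, m))))
Function('P')(B) = Mul(B, Add(7, Mul(-1, B)))
Add(Add(Function('M')(Mul(-5, Add(3, 6))), 2090), Function('P')(54)) = Add(Add(Add(3, Mul(Rational(-15, 2), Pow(Mul(-5, Add(3, 6)), -1))), 2090), Mul(54, Add(7, Mul(-1, 54)))) = Add(Add(Add(3, Mul(Rational(-15, 2), Pow(Mul(-5, 9), -1))), 2090), Mul(54, Add(7, -54))) = Add(Add(Add(3, Mul(Rational(-15, 2), Pow(-45, -1))), 2090), Mul(54, -47)) = Add(Add(Add(3, Mul(Rational(-15, 2), Rational(-1, 45))), 2090), -2538) = Add(Add(Add(3, Rational(1, 6)), 2090), -2538) = Add(Add(Rational(19, 6), 2090), -2538) = Add(Rational(12559, 6), -2538) = Rational(-2669, 6)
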